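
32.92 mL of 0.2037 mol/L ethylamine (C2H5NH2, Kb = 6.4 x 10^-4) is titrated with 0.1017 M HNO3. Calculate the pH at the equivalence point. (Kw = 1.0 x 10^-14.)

5.99

n(C2H5NH2) = 0.2037 x 0.03292 = 0.006706 mol; V(HNO3) at equivalence = 0.006706/0.1017 = 0.06594 L.
At equivalence the base is fully converted to C2H5NH3+; total volume = 0.09886 L, so [C2H5NH3+] = 0.006706/0.09886 = 0.06783 M.
Ka(C2H5NH3+) = Kw/Kb = 1.0e-14 / 6.4 x 10^-4 = 1.56e-11.
[H^+] = sqrt(Ka x [C2H5NH3+]) = sqrt(1.56e-11 x 0.06783) = 1.03e-6 M.
pH = -log(1.03e-6) = 5.99.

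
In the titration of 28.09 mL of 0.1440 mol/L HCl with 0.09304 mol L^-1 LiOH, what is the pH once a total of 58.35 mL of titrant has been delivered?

12.20

n(acid) = 0.1440 x 0.02809 = 0.004045 mol; n(LiOH) added = 0.09304 x 0.05835 = 0.005429 mol.
Base is in excess by 0.005429 - 0.004045 = 0.001384 mol in a total volume of 0.08644 L.
[OH^-] = 0.001384/0.08644 = 0.01601 M, so pOH = 1.80 and pH = 14.00 - 1.80 = 12.20.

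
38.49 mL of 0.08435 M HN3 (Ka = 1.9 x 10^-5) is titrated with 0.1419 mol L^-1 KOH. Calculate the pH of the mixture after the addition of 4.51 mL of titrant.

Initial n(HN3) = 0.08435 x 0.03849 = 0.003247 mol.
n(KOH) added = 0.1419 x 0.004510 = 0.0006400 mol, converting that many moles of HN3 to N3-.
Remaining n(HN3) = 0.002607 mol; n(N3-) = 0.0006400 mol.
By Henderson-Hasselbalch, pH = pKa + log([A^-]/[HA]) = 4.72 + log(0.0006400/0.002607) = 4.72 + (-0.61) = 4.11.

4.11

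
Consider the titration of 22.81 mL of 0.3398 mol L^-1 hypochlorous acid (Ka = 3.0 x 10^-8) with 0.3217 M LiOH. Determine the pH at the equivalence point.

10.37

n(HClO) = 0.3398 x 0.02281 = 0.007751 mol; V(LiOH) at equivalence = 0.007751/0.3217 = 0.02409 L.
At equivalence all the acid is converted to ClO-; total volume = 0.02281 + 0.02409 = 0.04690 L, so [ClO-] = 0.007751/0.04690 = 0.1653 M.
Kb = Kw/Ka = 1.0e-14 / 3.0 x 10^-8 = 3.33e-7.
[OH^-] = sqrt(Kb x [ClO-]) = sqrt(3.33e-7 x 0.1653) = 0.000235 M.
pOH = 3.63, so pH = 14.00 - 3.63 = 10.37.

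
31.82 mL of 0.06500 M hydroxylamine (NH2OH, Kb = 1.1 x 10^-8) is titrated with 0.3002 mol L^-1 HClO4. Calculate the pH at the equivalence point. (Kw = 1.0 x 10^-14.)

3.66

n(NH2OH) = 0.06500 x 0.03182 = 0.002068 mol; V(HClO4) at equivalence = 0.002068/0.3002 = 0.006890 L.
At equivalence the base is fully converted to NH3OH+; total volume = 0.03871 L, so [NH3OH+] = 0.002068/0.03871 = 0.05343 M.
Ka(NH3OH+) = Kw/Kb = 1.0e-14 / 1.1 x 10^-8 = 9.09e-7.
[H^+] = sqrt(Ka x [NH3OH+]) = sqrt(9.09e-7 x 0.05343) = 0.000220 M.
pH = -log(0.000220) = 3.66.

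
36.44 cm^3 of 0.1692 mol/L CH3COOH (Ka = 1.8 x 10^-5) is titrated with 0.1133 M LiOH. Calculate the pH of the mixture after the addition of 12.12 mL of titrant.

4.20

Initial n(CH3COOH) = 0.1692 x 0.03644 = 0.006166 mol.
n(LiOH) added = 0.1133 x 0.01212 = 0.001373 mol, converting that many moles of CH3COOH to CH3COO-.
Remaining n(CH3COOH) = 0.004792 mol; n(CH3COO-) = 0.001373 mol.
By Henderson-Hasselbalch, pH = pKa + log([A^-]/[HA]) = 4.74 + log(0.001373/0.004792) = 4.74 + (-0.54) = 4.20.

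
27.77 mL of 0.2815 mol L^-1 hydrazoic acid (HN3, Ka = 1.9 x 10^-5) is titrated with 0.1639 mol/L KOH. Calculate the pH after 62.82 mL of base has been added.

n(acid) = 0.2815 x 0.02777 = 0.007817 mol; n(KOH) added = 0.1639 x 0.06282 = 0.01030 mol.
Base is in excess by 0.01030 - 0.007817 = 0.002479 mol in a total volume of 0.09059 L.
[OH^-] = 0.002479/0.09059 = 0.02736 M, so pOH = 1.56 and pH = 14.00 - 1.56 = 12.44.

12.44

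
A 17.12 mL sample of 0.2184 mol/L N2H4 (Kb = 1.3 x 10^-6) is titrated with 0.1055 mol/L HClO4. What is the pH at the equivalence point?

4.63

n(N2H4) = 0.2184 x 0.01712 = 0.003739 mol; V(HClO4) at equivalence = 0.003739/0.1055 = 0.03544 L.
At equivalence the base is fully converted to N2H5+; total volume = 0.05256 L, so [N2H5+] = 0.003739/0.05256 = 0.07114 M.
Ka(N2H5+) = Kw/Kb = 1.0e-14 / 1.3 x 10^-6 = 7.69e-9.
[H^+] = sqrt(Ka x [N2H5+]) = sqrt(7.69e-9 x 0.07114) = 2.34e-5 M.
pH = -log(2.34e-5) = 4.63.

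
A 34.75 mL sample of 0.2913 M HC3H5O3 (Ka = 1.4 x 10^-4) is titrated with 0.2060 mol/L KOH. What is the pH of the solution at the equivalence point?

n(HC3H5O3) = 0.2913 x 0.03475 = 0.01012 mol; V(KOH) at equivalence = 0.01012/0.2060 = 0.04914 L.
At equivalence all the acid is converted to C3H5O3-; total volume = 0.03475 + 0.04914 = 0.08389 L, so [C3H5O3-] = 0.01012/0.08389 = 0.1207 M.
Kb = Kw/Ka = 1.0e-14 / 1.4 x 10^-4 = 7.14e-11.
[OH^-] = sqrt(Kb x [C3H5O3-]) = sqrt(7.14e-11 x 0.1207) = 2.94e-6 M.
pOH = 5.53, so pH = 14.00 - 5.53 = 8.47.

8.47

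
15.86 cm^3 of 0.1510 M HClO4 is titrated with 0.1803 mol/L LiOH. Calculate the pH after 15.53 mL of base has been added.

12.11

n(acid) = 0.1510 x 0.01586 = 0.002395 mol; n(LiOH) added = 0.1803 x 0.01553 = 0.002800 mol.
Base is in excess by 0.002800 - 0.002395 = 0.0004052 mol in a total volume of 0.03139 L.
[OH^-] = 0.0004052/0.03139 = 0.01291 M, so pOH = 1.89 and pH = 14.00 - 1.89 = 12.11.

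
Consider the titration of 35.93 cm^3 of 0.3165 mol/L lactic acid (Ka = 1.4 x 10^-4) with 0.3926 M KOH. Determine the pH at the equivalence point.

8.55

n(HC3H5O3) = 0.3165 x 0.03593 = 0.01137 mol; V(KOH) at equivalence = 0.01137/0.3926 = 0.02897 L.
At equivalence all the acid is converted to C3H5O3-; total volume = 0.03593 + 0.02897 = 0.06490 L, so [C3H5O3-] = 0.01137/0.06490 = 0.1752 M.
Kb = Kw/Ka = 1.0e-14 / 1.4 x 10^-4 = 7.14e-11.
[OH^-] = sqrt(Kb x [C3H5O3-]) = sqrt(7.14e-11 x 0.1752) = 3.54e-6 M.
pOH = 5.45, so pH = 14.00 - 5.45 = 8.55.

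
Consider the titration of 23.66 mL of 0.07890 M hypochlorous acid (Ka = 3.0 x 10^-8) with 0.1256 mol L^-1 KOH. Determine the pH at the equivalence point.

10.10

n(HClO) = 0.07890 x 0.02366 = 0.001867 mol; V(KOH) at equivalence = 0.001867/0.1256 = 0.01486 L.
At equivalence all the acid is converted to ClO-; total volume = 0.02366 + 0.01486 = 0.03852 L, so [ClO-] = 0.001867/0.03852 = 0.04846 M.
Kb = Kw/Ka = 1.0e-14 / 3.0 x 10^-8 = 3.33e-7.
[OH^-] = sqrt(Kb x [ClO-]) = sqrt(3.33e-7 x 0.04846) = 0.000127 M.
pOH = 3.90, so pH = 14.00 - 3.90 = 10.10.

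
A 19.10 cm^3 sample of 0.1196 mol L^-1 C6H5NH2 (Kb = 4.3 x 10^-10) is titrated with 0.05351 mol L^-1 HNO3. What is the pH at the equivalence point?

n(C6H5NH2) = 0.1196 x 0.01910 = 0.002284 mol; V(HNO3) at equivalence = 0.002284/0.05351 = 0.04269 L.
At equivalence the base is fully converted to C6H5NH3+; total volume = 0.06179 L, so [C6H5NH3+] = 0.002284/0.06179 = 0.03697 M.
Ka(C6H5NH3+) = Kw/Kb = 1.0e-14 / 4.3 x 10^-10 = 2.33e-5.
[H^+] = sqrt(Ka x [C6H5NH3+]) = sqrt(2.33e-5 x 0.03697) = 0.000927 M.
pH = -log(0.000927) = 3.03.

3.03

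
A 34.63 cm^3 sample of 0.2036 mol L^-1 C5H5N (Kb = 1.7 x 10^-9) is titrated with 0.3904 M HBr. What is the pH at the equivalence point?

n(C5H5N) = 0.2036 x 0.03463 = 0.007051 mol; V(HBr) at equivalence = 0.007051/0.3904 = 0.01806 L.
At equivalence the base is fully converted to C5H5NH+; total volume = 0.05269 L, so [C5H5NH+] = 0.007051/0.05269 = 0.1338 M.
Ka(C5H5NH+) = Kw/Kb = 1.0e-14 / 1.7 x 10^-9 = 5.88e-6.
[H^+] = sqrt(Ka x [C5H5NH+]) = sqrt(5.88e-6 x 0.1338) = 0.000887 M.
pH = -log(0.000887) = 3.05.

3.05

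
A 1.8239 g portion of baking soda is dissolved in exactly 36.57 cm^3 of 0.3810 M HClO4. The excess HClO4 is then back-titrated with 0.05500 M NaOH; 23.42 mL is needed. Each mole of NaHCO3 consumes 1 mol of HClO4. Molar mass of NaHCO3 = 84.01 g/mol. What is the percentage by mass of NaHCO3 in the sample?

Total n(HClO4) added = 0.3810 x 0.03657 = 0.01393 mol.
n(NaOH) used = 0.05500 x 0.02342 = 0.001288 mol, which equals the excess n(HClO4).
So n(HClO4) consumed by the sample = 0.01393 - 0.001288 = 0.01265 mol.
n(NaHCO3) = 0.01265 / 1 = 0.01265 mol.
mass NaHCO3 = 0.01265 x 84.01 = 1.062 g, so %NaHCO3 = 1.062/1.8239 x 100 = 58.2%.

58.2%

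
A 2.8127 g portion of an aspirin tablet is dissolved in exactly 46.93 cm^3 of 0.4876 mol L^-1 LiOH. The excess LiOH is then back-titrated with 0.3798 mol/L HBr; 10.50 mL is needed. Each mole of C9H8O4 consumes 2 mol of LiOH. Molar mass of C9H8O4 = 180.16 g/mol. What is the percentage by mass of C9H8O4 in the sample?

60.5%

Total n(LiOH) added = 0.4876 x 0.04693 = 0.02288 mol.
n(HBr) used = 0.3798 x 0.01050 = 0.003988 mol, which equals the excess n(LiOH).
So n(LiOH) consumed by the sample = 0.02288 - 0.003988 = 0.01890 mol.
n(C9H8O4) = 0.01890 / 2 = 0.009448 mol.
mass C9H8O4 = 0.009448 x 180.16 = 1.702 g, so %C9H8O4 = 1.702/2.8127 x 100 = 60.5%.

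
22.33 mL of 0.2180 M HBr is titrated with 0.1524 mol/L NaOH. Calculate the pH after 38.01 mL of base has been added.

n(acid) = 0.2180 x 0.02233 = 0.004868 mol; n(NaOH) added = 0.1524 x 0.03801 = 0.005793 mol.
Base is in excess by 0.005793 - 0.004868 = 0.0009248 mol in a total volume of 0.06034 L.
[OH^-] = 0.0009248/0.06034 = 0.01533 M, so pOH = 1.81 and pH = 14.00 - 1.81 = 12.19.

12.19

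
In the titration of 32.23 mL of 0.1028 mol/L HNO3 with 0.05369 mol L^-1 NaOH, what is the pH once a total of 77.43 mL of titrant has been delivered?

11.89

n(acid) = 0.1028 x 0.03223 = 0.003313 mol; n(NaOH) added = 0.05369 x 0.07743 = 0.004157 mol.
Base is in excess by 0.004157 - 0.003313 = 0.0008440 mol in a total volume of 0.1097 L.
[OH^-] = 0.0008440/0.1097 = 0.007696 M, so pOH = 2.11 and pH = 14.00 - 2.11 = 11.89.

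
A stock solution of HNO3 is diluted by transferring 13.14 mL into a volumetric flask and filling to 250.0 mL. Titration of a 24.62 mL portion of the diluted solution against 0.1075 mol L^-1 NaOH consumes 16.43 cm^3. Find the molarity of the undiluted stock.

1.36 M

n(NaOH) = 0.1075 x 0.01643 = 0.001766 mol.
n(HNO3) in the aliquot = 0.001766 mol.
[diluted HNO3] = 0.001766 / 0.02462 = 0.07174 M.
Dilution factor = 250.0/13.14 = 19.03, so [stock] = 0.07174 x 19.03 = 1.36 M.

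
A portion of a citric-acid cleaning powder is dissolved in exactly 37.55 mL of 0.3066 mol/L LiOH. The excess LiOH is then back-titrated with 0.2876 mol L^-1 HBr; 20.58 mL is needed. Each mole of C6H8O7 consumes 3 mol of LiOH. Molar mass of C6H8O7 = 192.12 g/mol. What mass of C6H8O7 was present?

Total n(LiOH) added = 0.3066 x 0.03755 = 0.01151 mol.
n(HBr) used = 0.2876 x 0.02058 = 0.005919 mol, which equals the excess n(LiOH).
So n(LiOH) consumed by the sample = 0.01151 - 0.005919 = 0.005594 mol.
n(C6H8O7) = 0.005594 / 3 = 0.001865 mol.
mass = 0.001865 mol x 192.12 g/mol = 0.358 g.

0.358 g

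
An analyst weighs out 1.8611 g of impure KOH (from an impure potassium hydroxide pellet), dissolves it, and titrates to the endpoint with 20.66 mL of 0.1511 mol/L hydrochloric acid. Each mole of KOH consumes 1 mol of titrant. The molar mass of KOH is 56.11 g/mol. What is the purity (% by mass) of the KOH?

9.41%

n(HCl) = 0.1511 x 0.02066 = 0.003122 mol.
n(KOH) = 0.003122 / 1 = 0.003122 mol.
mass of KOH = 0.003122 x 56.11 = 0.1752 g.
% purity = 0.1752 / 1.8611 x 100 = 9.41%.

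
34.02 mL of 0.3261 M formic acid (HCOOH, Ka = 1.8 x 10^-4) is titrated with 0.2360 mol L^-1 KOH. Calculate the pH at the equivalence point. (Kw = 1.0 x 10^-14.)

n(HCOOH) = 0.3261 x 0.03402 = 0.01109 mol; V(KOH) at equivalence = 0.01109/0.2360 = 0.04701 L.
At equivalence all the acid is converted to HCOO-; total volume = 0.03402 + 0.04701 = 0.08103 L, so [HCOO-] = 0.01109/0.08103 = 0.1369 M.
Kb = Kw/Ka = 1.0e-14 / 1.8 x 10^-4 = 5.56e-11.
[OH^-] = sqrt(Kb x [HCOO-]) = sqrt(5.56e-11 x 0.1369) = 2.76e-6 M.
pOH = 5.56, so pH = 14.00 - 5.56 = 8.44.

8.44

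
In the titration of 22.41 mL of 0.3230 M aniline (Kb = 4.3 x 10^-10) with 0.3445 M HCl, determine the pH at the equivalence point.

n(C6H5NH2) = 0.3230 x 0.02241 = 0.007238 mol; V(HCl) at equivalence = 0.007238/0.3445 = 0.02101 L.
At equivalence the base is fully converted to C6H5NH3+; total volume = 0.04342 L, so [C6H5NH3+] = 0.007238/0.04342 = 0.1667 M.
Ka(C6H5NH3+) = Kw/Kb = 1.0e-14 / 4.3 x 10^-10 = 2.33e-5.
[H^+] = sqrt(Ka x [C6H5NH3+]) = sqrt(2.33e-5 x 0.1667) = 0.00197 M.
pH = -log(0.00197) = 2.71.

2.71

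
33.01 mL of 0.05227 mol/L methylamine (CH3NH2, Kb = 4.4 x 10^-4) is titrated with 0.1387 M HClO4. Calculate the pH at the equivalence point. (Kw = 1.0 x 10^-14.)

6.03

n(CH3NH2) = 0.05227 x 0.03301 = 0.001725 mol; V(HClO4) at equivalence = 0.001725/0.1387 = 0.01244 L.
At equivalence the base is fully converted to CH3NH3+; total volume = 0.04545 L, so [CH3NH3+] = 0.001725/0.04545 = 0.03796 M.
Ka(CH3NH3+) = Kw/Kb = 1.0e-14 / 4.4 x 10^-4 = 2.27e-11.
[H^+] = sqrt(Ka x [CH3NH3+]) = sqrt(2.27e-11 x 0.03796) = 9.29e-7 M.
pH = -log(9.29e-7) = 6.03.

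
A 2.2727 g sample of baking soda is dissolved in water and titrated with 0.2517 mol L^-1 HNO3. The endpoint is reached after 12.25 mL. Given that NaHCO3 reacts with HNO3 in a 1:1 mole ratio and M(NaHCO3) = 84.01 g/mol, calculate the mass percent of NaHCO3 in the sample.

n(HNO3) = 0.2517 x 0.01225 = 0.003083 mol.
n(NaHCO3) = 0.003083 / 1 = 0.003083 mol.
mass of NaHCO3 = 0.003083 x 84.01 = 0.2590 g.
% purity = 0.2590 / 2.2727 x 100 = 11.4%.

11.4%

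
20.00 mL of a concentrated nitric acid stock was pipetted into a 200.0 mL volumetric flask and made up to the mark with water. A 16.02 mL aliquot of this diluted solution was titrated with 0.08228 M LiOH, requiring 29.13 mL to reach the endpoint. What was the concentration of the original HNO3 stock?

n(LiOH) = 0.08228 x 0.02913 = 0.002397 mol.
n(HNO3) in the aliquot = 0.002397 mol.
[diluted HNO3] = 0.002397 / 0.01602 = 0.1496 M.
Dilution factor = 200.0/20.00 = 10.00, so [stock] = 0.1496 x 10.00 = 1.50 M.

1.50 M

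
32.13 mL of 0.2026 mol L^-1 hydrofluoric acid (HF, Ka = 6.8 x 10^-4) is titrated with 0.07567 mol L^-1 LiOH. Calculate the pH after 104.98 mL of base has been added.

n(acid) = 0.2026 x 0.03213 = 0.006510 mol; n(LiOH) added = 0.07567 x 0.1050 = 0.007944 mol.
Base is in excess by 0.007944 - 0.006510 = 0.001434 mol in a total volume of 0.1371 L.
[OH^-] = 0.001434/0.1371 = 0.01046 M, so pOH = 1.98 and pH = 14.00 - 1.98 = 12.02.

12.02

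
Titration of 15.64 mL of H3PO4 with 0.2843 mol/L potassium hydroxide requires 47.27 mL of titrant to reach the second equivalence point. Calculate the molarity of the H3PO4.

0.430 M

n(KOH) = 0.2843 x 0.04727 = 0.01344 mol.
At the second equivalence point, 2 mol OH^- react per mol H3PO4, so n(H3PO4) = 0.01344 / 2 = 0.006719 mol.
[H3PO4] = 0.006719 / 0.01564 L = 0.430 M.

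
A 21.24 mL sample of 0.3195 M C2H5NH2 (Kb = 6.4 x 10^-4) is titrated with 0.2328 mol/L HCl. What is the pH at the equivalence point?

n(C2H5NH2) = 0.3195 x 0.02124 = 0.006786 mol; V(HCl) at equivalence = 0.006786/0.2328 = 0.02915 L.
At equivalence the base is fully converted to C2H5NH3+; total volume = 0.05039 L, so [C2H5NH3+] = 0.006786/0.05039 = 0.1347 M.
Ka(C2H5NH3+) = Kw/Kb = 1.0e-14 / 6.4 x 10^-4 = 1.56e-11.
[H^+] = sqrt(Ka x [C2H5NH3+]) = sqrt(1.56e-11 x 0.1347) = 1.45e-6 M.
pH = -log(1.45e-6) = 5.84.

5.84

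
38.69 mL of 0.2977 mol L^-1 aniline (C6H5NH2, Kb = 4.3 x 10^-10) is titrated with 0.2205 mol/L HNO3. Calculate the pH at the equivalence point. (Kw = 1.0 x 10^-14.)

n(C6H5NH2) = 0.2977 x 0.03869 = 0.01152 mol; V(HNO3) at equivalence = 0.01152/0.2205 = 0.05224 L.
At equivalence the base is fully converted to C6H5NH3+; total volume = 0.09093 L, so [C6H5NH3+] = 0.01152/0.09093 = 0.1267 M.
Ka(C6H5NH3+) = Kw/Kb = 1.0e-14 / 4.3 x 10^-10 = 2.33e-5.
[H^+] = sqrt(Ka x [C6H5NH3+]) = sqrt(2.33e-5 x 0.1267) = 0.00172 M.
pH = -log(0.00172) = 2.77.

2.77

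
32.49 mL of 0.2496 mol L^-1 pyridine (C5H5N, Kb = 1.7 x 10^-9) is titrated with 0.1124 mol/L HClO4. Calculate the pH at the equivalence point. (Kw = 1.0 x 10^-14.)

n(C5H5N) = 0.2496 x 0.03249 = 0.008110 mol; V(HClO4) at equivalence = 0.008110/0.1124 = 0.07215 L.
At equivalence the base is fully converted to C5H5NH+; total volume = 0.1046 L, so [C5H5NH+] = 0.008110/0.1046 = 0.07750 M.
Ka(C5H5NH+) = Kw/Kb = 1.0e-14 / 1.7 x 10^-9 = 5.88e-6.
[H^+] = sqrt(Ka x [C5H5NH+]) = sqrt(5.88e-6 x 0.07750) = 0.000675 M.
pH = -log(0.000675) = 3.17.

3.17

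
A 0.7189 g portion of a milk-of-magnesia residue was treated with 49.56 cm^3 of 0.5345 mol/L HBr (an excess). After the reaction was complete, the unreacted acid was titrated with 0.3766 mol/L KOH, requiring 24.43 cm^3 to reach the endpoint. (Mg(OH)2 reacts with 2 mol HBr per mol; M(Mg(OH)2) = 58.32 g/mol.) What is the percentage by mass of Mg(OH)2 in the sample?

Total n(HBr) added = 0.5345 x 0.04956 = 0.02649 mol.
n(KOH) used = 0.3766 x 0.02443 = 0.009200 mol, which equals the excess n(HBr).
So n(HBr) consumed by the sample = 0.02649 - 0.009200 = 0.01729 mol.
n(Mg(OH)2) = 0.01729 / 2 = 0.008645 mol.
mass Mg(OH)2 = 0.008645 x 58.32 = 0.5042 g, so %Mg(OH)2 = 0.5042/0.7189 x 100 = 70.1%.

70.1%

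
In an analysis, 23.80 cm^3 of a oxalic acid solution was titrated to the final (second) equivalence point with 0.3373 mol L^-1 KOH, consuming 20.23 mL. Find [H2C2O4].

0.143 M

n(KOH) = 0.3373 x 0.02023 = 0.006824 mol.
At the final (second) equivalence point, 2 mol OH^- react per mol H2C2O4, so n(H2C2O4) = 0.006824 / 2 = 0.003412 mol.
[H2C2O4] = 0.003412 / 0.02380 L = 0.143 M.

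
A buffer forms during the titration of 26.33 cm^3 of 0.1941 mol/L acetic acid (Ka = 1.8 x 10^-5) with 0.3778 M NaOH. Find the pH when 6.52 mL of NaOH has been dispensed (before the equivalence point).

Initial n(CH3COOH) = 0.1941 x 0.02633 = 0.005111 mol.
n(NaOH) added = 0.3778 x 0.006520 = 0.002463 mol, converting that many moles of CH3COOH to CH3COO-.
Remaining n(CH3COOH) = 0.002647 mol; n(CH3COO-) = 0.002463 mol.
By Henderson-Hasselbalch, pH = pKa + log([A^-]/[HA]) = 4.74 + log(0.002463/0.002647) = 4.74 + (-0.03) = 4.71.

4.71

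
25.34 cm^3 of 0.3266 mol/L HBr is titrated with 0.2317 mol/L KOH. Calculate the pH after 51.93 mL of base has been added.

n(acid) = 0.3266 x 0.02534 = 0.008276 mol; n(KOH) added = 0.2317 x 0.05193 = 0.01203 mol.
Base is in excess by 0.01203 - 0.008276 = 0.003756 mol in a total volume of 0.07727 L.
[OH^-] = 0.003756/0.07727 = 0.04861 M, so pOH = 1.31 and pH = 14.00 - 1.31 = 12.69.

12.69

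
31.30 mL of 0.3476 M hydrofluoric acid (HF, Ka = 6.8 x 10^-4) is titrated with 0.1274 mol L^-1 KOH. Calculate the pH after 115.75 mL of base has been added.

12.42

n(acid) = 0.3476 x 0.03130 = 0.01088 mol; n(KOH) added = 0.1274 x 0.1158 = 0.01475 mol.
Base is in excess by 0.01475 - 0.01088 = 0.003867 mol in a total volume of 0.1471 L.
[OH^-] = 0.003867/0.1471 = 0.02629 M, so pOH = 1.58 and pH = 14.00 - 1.58 = 12.42.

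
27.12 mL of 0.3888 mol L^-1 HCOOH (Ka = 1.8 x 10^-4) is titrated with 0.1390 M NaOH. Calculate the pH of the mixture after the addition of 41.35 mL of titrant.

Initial n(HCOOH) = 0.3888 x 0.02712 = 0.01054 mol.
n(NaOH) added = 0.1390 x 0.04135 = 0.005748 mol, converting that many moles of HCOOH to HCOO-.
Remaining n(HCOOH) = 0.004797 mol; n(HCOO-) = 0.005748 mol.
By Henderson-Hasselbalch, pH = pKa + log([A^-]/[HA]) = 3.74 + log(0.005748/0.004797) = 3.74 + (+0.08) = 3.82.

3.82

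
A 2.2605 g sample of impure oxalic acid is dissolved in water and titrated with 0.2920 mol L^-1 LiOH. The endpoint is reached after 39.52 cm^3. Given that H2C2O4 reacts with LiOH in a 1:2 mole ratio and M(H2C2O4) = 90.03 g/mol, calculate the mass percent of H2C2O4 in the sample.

23.0%

n(LiOH) = 0.2920 x 0.03952 = 0.01154 mol.
n(H2C2O4) = 0.01154 / 2 = 0.005770 mol.
mass of H2C2O4 = 0.005770 x 90.03 = 0.5195 g.
% purity = 0.5195 / 2.2605 x 100 = 23.0%.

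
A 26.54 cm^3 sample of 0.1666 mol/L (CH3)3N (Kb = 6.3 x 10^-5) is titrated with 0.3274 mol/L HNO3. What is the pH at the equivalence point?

n((CH3)3N) = 0.1666 x 0.02654 = 0.004422 mol; V(HNO3) at equivalence = 0.004422/0.3274 = 0.01351 L.
At equivalence the base is fully converted to (CH3)3NH+; total volume = 0.04005 L, so [(CH3)3NH+] = 0.004422/0.04005 = 0.1104 M.
Ka((CH3)3NH+) = Kw/Kb = 1.0e-14 / 6.3 x 10^-5 = 1.59e-10.
[H^+] = sqrt(Ka x [(CH3)3NH+]) = sqrt(1.59e-10 x 0.1104) = 4.19e-6 M.
pH = -log(4.19e-6) = 5.38.

5.38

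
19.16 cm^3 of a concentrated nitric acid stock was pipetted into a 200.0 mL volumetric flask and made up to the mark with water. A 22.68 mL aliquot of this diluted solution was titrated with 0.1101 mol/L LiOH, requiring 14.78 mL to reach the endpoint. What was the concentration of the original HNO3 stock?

0.749 M

n(LiOH) = 0.1101 x 0.01478 = 0.001627 mol.
n(HNO3) in the aliquot = 0.001627 mol.
[diluted HNO3] = 0.001627 / 0.02268 = 0.07175 M.
Dilution factor = 200.0/19.16 = 10.44, so [stock] = 0.07175 x 10.44 = 0.749 M.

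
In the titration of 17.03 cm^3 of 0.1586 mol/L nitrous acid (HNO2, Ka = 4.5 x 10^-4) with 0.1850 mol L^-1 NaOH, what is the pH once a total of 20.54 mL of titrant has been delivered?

12.47

n(acid) = 0.1586 x 0.01703 = 0.002701 mol; n(NaOH) added = 0.1850 x 0.02054 = 0.003800 mol.
Base is in excess by 0.003800 - 0.002701 = 0.001099 mol in a total volume of 0.03757 L.
[OH^-] = 0.001099/0.03757 = 0.02925 M, so pOH = 1.53 and pH = 14.00 - 1.53 = 12.47.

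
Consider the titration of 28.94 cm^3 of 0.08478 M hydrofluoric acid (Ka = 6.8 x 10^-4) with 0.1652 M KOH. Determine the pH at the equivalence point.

7.96

n(HF) = 0.08478 x 0.02894 = 0.002454 mol; V(KOH) at equivalence = 0.002454/0.1652 = 0.01485 L.
At equivalence all the acid is converted to F-; total volume = 0.02894 + 0.01485 = 0.04379 L, so [F-] = 0.002454/0.04379 = 0.05603 M.
Kb = Kw/Ka = 1.0e-14 / 6.8 x 10^-4 = 1.47e-11.
[OH^-] = sqrt(Kb x [F-]) = sqrt(1.47e-11 x 0.05603) = 9.08e-7 M.
pOH = 6.04, so pH = 14.00 - 6.04 = 7.96.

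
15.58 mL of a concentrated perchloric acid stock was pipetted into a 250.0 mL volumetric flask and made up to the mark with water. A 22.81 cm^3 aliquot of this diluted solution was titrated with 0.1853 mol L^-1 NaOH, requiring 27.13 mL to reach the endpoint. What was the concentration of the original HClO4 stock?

3.54 M

n(NaOH) = 0.1853 x 0.02713 = 0.005027 mol.
n(HClO4) in the aliquot = 0.005027 mol.
[diluted HClO4] = 0.005027 / 0.02281 = 0.2204 M.
Dilution factor = 250.0/15.58 = 16.05, so [stock] = 0.2204 x 16.05 = 3.54 M.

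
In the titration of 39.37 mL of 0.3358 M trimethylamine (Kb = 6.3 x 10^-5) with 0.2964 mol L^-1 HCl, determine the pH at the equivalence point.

n((CH3)3N) = 0.3358 x 0.03937 = 0.01322 mol; V(HCl) at equivalence = 0.01322/0.2964 = 0.04460 L.
At equivalence the base is fully converted to (CH3)3NH+; total volume = 0.08397 L, so [(CH3)3NH+] = 0.01322/0.08397 = 0.1574 M.
Ka((CH3)3NH+) = Kw/Kb = 1.0e-14 / 6.3 x 10^-5 = 1.59e-10.
[H^+] = sqrt(Ka x [(CH3)3NH+]) = sqrt(1.59e-10 x 0.1574) = 5.00e-6 M.
pH = -log(5.00e-6) = 5.30.

5.30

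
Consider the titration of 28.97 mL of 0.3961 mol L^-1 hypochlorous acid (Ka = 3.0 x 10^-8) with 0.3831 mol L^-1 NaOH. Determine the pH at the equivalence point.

10.41

n(HClO) = 0.3961 x 0.02897 = 0.01148 mol; V(NaOH) at equivalence = 0.01148/0.3831 = 0.02995 L.
At equivalence all the acid is converted to ClO-; total volume = 0.02897 + 0.02995 = 0.05892 L, so [ClO-] = 0.01148/0.05892 = 0.1947 M.
Kb = Kw/Ka = 1.0e-14 / 3.0 x 10^-8 = 3.33e-7.
[OH^-] = sqrt(Kb x [ClO-]) = sqrt(3.33e-7 x 0.1947) = 0.000255 M.
pOH = 3.59, so pH = 14.00 - 3.59 = 10.41.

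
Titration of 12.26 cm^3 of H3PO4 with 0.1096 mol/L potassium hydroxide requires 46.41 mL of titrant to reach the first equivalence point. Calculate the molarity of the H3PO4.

0.415 M

n(KOH) = 0.1096 x 0.04641 = 0.005087 mol.
At the first equivalence point, 1 mol OH^- react per mol H3PO4, so n(H3PO4) = 0.005087 / 1 = 0.005087 mol.
[H3PO4] = 0.005087 / 0.01226 L = 0.415 M.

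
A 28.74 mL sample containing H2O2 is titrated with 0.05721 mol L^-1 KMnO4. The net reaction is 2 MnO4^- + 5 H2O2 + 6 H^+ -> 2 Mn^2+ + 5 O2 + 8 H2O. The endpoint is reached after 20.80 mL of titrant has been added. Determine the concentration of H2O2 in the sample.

n(KMnO4) = 0.05721 x 0.02080 = 0.001190 mol.
From the balanced equation, 2 mol KMnO4 reacts with 5 mol H2O2, so n(H2O2) = 0.001190 x 5/2 = 0.002975 mol.
[H2O2] = 0.002975 / 0.02874 L = 0.104 M.

0.104 M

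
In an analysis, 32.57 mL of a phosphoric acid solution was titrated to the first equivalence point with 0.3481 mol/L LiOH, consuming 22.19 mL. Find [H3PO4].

0.237 M

n(LiOH) = 0.3481 x 0.02219 = 0.007724 mol.
At the first equivalence point, 1 mol OH^- react per mol H3PO4, so n(H3PO4) = 0.007724 / 1 = 0.007724 mol.
[H3PO4] = 0.007724 / 0.03257 L = 0.237 M.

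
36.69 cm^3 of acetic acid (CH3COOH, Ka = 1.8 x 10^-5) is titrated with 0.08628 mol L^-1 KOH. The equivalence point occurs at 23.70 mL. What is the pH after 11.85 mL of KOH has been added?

11.85 mL is exactly half the equivalence volume (23.70/2), i.e. the half-equivalence point.
There, n(HA) = n(A^-), so pH = pKa = -log(1.8 x 10^-5) = 4.74.

4.74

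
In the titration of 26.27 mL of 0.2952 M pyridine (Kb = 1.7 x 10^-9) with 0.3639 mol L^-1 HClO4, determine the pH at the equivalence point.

n(C5H5N) = 0.2952 x 0.02627 = 0.007755 mol; V(HClO4) at equivalence = 0.007755/0.3639 = 0.02131 L.
At equivalence the base is fully converted to C5H5NH+; total volume = 0.04758 L, so [C5H5NH+] = 0.007755/0.04758 = 0.1630 M.
Ka(C5H5NH+) = Kw/Kb = 1.0e-14 / 1.7 x 10^-9 = 5.88e-6.
[H^+] = sqrt(Ka x [C5H5NH+]) = sqrt(5.88e-6 x 0.1630) = 0.000979 M.
pH = -log(0.000979) = 3.01.

3.01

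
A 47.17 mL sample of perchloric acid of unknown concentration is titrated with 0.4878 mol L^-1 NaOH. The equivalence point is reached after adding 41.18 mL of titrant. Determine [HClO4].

0.426 M

n(NaOH) delivered = 0.4878 x 0.04118 = 0.02009 mol.
For a 1:1 reaction, n(HClO4) = 0.02009 mol.
[HClO4] = 0.02009 mol / 0.04717 L = 0.426 M.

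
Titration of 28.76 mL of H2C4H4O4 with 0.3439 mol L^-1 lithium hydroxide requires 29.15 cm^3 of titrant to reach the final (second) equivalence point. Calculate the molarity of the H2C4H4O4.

n(LiOH) = 0.3439 x 0.02915 = 0.01002 mol.
At the final (second) equivalence point, 2 mol OH^- react per mol H2C4H4O4, so n(H2C4H4O4) = 0.01002 / 2 = 0.005012 mol.
[H2C4H4O4] = 0.005012 / 0.02876 L = 0.174 M.

0.174 M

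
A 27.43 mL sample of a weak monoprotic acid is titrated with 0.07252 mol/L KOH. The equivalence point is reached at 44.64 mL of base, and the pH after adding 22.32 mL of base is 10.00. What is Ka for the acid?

1.0 x 10^-10

22.32 mL is half of the equivalence volume, so this is the half-equivalence point where [HA] = [A^-].
At half-equivalence pH = pKa, so pKa = 10.00.
Ka = 10^(-10.00) = 1.0 x 10^-10.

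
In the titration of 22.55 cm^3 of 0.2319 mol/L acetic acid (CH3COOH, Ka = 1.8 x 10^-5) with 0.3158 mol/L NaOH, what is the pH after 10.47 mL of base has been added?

4.98

Initial n(CH3COOH) = 0.2319 x 0.02255 = 0.005229 mol.
n(NaOH) added = 0.3158 x 0.01047 = 0.003306 mol, converting that many moles of CH3COOH to CH3COO-.
Remaining n(CH3COOH) = 0.001923 mol; n(CH3COO-) = 0.003306 mol.
By Henderson-Hasselbalch, pH = pKa + log([A^-]/[HA]) = 4.74 + log(0.003306/0.001923) = 4.74 + (+0.24) = 4.98.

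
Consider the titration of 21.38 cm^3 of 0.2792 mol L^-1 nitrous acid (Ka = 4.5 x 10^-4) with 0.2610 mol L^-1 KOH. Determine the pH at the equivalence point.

n(HNO2) = 0.2792 x 0.02138 = 0.005969 mol; V(KOH) at equivalence = 0.005969/0.2610 = 0.02287 L.
At equivalence all the acid is converted to NO2-; total volume = 0.02138 + 0.02287 = 0.04425 L, so [NO2-] = 0.005969/0.04425 = 0.1349 M.
Kb = Kw/Ka = 1.0e-14 / 4.5 x 10^-4 = 2.22e-11.
[OH^-] = sqrt(Kb x [NO2-]) = sqrt(2.22e-11 x 0.1349) = 1.73e-6 M.
pOH = 5.76, so pH = 14.00 - 5.76 = 8.24.

8.24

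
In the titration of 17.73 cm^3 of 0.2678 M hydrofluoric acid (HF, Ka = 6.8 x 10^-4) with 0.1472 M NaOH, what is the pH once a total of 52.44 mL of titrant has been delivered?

12.63

n(acid) = 0.2678 x 0.01773 = 0.004748 mol; n(NaOH) added = 0.1472 x 0.05244 = 0.007719 mol.
Base is in excess by 0.007719 - 0.004748 = 0.002971 mol in a total volume of 0.07017 L.
[OH^-] = 0.002971/0.07017 = 0.04234 M, so pOH = 1.37 and pH = 14.00 - 1.37 = 12.63.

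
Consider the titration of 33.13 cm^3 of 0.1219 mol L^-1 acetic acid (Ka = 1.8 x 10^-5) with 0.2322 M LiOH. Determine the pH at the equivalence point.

n(CH3COOH) = 0.1219 x 0.03313 = 0.004039 mol; V(LiOH) at equivalence = 0.004039/0.2322 = 0.01739 L.
At equivalence all the acid is converted to CH3COO-; total volume = 0.03313 + 0.01739 = 0.05052 L, so [CH3COO-] = 0.004039/0.05052 = 0.07994 M.
Kb = Kw/Ka = 1.0e-14 / 1.8 x 10^-5 = 5.56e-10.
[OH^-] = sqrt(Kb x [CH3COO-]) = sqrt(5.56e-10 x 0.07994) = 6.66e-6 M.
pOH = 5.18, so pH = 14.00 - 5.18 = 8.82.

8.82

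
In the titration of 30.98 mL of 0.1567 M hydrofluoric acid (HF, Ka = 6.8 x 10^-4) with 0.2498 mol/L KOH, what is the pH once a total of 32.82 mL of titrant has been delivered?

12.72

n(acid) = 0.1567 x 0.03098 = 0.004855 mol; n(KOH) added = 0.2498 x 0.03282 = 0.008198 mol.
Base is in excess by 0.008198 - 0.004855 = 0.003344 mol in a total volume of 0.06380 L.
[OH^-] = 0.003344/0.06380 = 0.05241 M, so pOH = 1.28 and pH = 14.00 - 1.28 = 12.72.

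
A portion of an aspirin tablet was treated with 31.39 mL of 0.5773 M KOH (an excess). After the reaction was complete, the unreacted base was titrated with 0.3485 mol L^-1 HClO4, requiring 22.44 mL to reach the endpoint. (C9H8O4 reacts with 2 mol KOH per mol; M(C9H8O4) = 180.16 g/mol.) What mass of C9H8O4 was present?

0.928 g

Total n(KOH) added = 0.5773 x 0.03139 = 0.01812 mol.
n(HClO4) used = 0.3485 x 0.02244 = 0.007820 mol, which equals the excess n(KOH).
So n(KOH) consumed by the sample = 0.01812 - 0.007820 = 0.01030 mol.
n(C9H8O4) = 0.01030 / 2 = 0.005151 mol.
mass = 0.005151 mol x 180.16 g/mol = 0.928 g.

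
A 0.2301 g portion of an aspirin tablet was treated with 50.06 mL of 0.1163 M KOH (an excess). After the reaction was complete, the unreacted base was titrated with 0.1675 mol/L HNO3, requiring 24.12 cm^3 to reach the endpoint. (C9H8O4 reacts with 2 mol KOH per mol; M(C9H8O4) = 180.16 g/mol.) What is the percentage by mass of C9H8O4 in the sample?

Total n(KOH) added = 0.1163 x 0.05006 = 0.005822 mol.
n(HNO3) used = 0.1675 x 0.02412 = 0.004040 mol, which equals the excess n(KOH).
So n(KOH) consumed by the sample = 0.005822 - 0.004040 = 0.001782 mol.
n(C9H8O4) = 0.001782 / 2 = 0.0008909 mol.
mass C9H8O4 = 0.0008909 x 180.16 = 0.1605 g, so %C9H8O4 = 0.1605/0.2301 x 100 = 69.8%.

69.8%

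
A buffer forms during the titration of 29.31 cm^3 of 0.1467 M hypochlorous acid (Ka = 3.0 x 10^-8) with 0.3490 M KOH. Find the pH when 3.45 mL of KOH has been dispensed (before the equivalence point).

Initial n(HClO) = 0.1467 x 0.02931 = 0.004300 mol.
n(KOH) added = 0.3490 x 0.003450 = 0.001204 mol, converting that many moles of HClO to ClO-.
Remaining n(HClO) = 0.003096 mol; n(ClO-) = 0.001204 mol.
By Henderson-Hasselbalch, pH = pKa + log([A^-]/[HA]) = 7.52 + log(0.001204/0.003096) = 7.52 + (-0.41) = 7.11.

7.11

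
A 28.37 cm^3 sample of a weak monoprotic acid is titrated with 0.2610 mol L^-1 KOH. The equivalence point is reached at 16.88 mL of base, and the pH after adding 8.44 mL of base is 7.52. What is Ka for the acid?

3.0 x 10^-8

8.44 mL is half of the equivalence volume, so this is the half-equivalence point where [HA] = [A^-].
At half-equivalence pH = pKa, so pKa = 7.52.
Ka = 10^(-7.52) = 3.0 x 10^-8.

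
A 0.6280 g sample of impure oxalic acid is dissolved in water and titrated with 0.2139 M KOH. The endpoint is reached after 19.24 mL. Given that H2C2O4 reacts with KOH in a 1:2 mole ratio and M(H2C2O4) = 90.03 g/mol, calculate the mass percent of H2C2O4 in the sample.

29.5%

n(KOH) = 0.2139 x 0.01924 = 0.004115 mol.
n(H2C2O4) = 0.004115 / 2 = 0.002058 mol.
mass of H2C2O4 = 0.002058 x 90.03 = 0.1853 g.
% purity = 0.1853 / 0.6280 x 100 = 29.5%.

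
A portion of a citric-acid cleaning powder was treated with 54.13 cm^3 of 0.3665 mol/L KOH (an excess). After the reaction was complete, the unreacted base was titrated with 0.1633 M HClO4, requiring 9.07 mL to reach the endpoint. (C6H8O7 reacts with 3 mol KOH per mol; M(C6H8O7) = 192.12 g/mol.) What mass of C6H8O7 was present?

1.18 g

Total n(KOH) added = 0.3665 x 0.05413 = 0.01984 mol.
n(HClO4) used = 0.1633 x 0.009070 = 0.001481 mol, which equals the excess n(KOH).
So n(KOH) consumed by the sample = 0.01984 - 0.001481 = 0.01836 mol.
n(C6H8O7) = 0.01836 / 3 = 0.006119 mol.
mass = 0.006119 mol x 192.12 g/mol = 1.18 g.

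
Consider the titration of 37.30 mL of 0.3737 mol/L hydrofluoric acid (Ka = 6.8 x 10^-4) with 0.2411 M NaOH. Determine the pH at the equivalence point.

n(HF) = 0.3737 x 0.03730 = 0.01394 mol; V(NaOH) at equivalence = 0.01394/0.2411 = 0.05781 L.
At equivalence all the acid is converted to F-; total volume = 0.03730 + 0.05781 = 0.09511 L, so [F-] = 0.01394/0.09511 = 0.1466 M.
Kb = Kw/Ka = 1.0e-14 / 6.8 x 10^-4 = 1.47e-11.
[OH^-] = sqrt(Kb x [F-]) = sqrt(1.47e-11 x 0.1466) = 1.47e-6 M.
pOH = 5.83, so pH = 14.00 - 5.83 = 8.17.

8.17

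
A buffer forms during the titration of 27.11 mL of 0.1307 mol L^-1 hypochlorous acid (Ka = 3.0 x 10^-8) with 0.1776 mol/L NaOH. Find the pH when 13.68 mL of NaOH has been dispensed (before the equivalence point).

7.86

Initial n(HClO) = 0.1307 x 0.02711 = 0.003543 mol.
n(NaOH) added = 0.1776 x 0.01368 = 0.002430 mol, converting that many moles of HClO to ClO-.
Remaining n(HClO) = 0.001114 mol; n(ClO-) = 0.002430 mol.
By Henderson-Hasselbalch, pH = pKa + log([A^-]/[HA]) = 7.52 + log(0.002430/0.001114) = 7.52 + (+0.34) = 7.86.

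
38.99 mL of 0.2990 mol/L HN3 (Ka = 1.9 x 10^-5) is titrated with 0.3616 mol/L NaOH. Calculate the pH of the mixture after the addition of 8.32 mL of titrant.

Initial n(HN3) = 0.2990 x 0.03899 = 0.01166 mol.
n(NaOH) added = 0.3616 x 0.008320 = 0.003009 mol, converting that many moles of HN3 to N3-.
Remaining n(HN3) = 0.008649 mol; n(N3-) = 0.003009 mol.
By Henderson-Hasselbalch, pH = pKa + log([A^-]/[HA]) = 4.72 + log(0.003009/0.008649) = 4.72 + (-0.46) = 4.26.

4.26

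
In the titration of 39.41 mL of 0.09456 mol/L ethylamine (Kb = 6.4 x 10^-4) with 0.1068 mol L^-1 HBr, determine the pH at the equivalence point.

6.05

n(C2H5NH2) = 0.09456 x 0.03941 = 0.003727 mol; V(HBr) at equivalence = 0.003727/0.1068 = 0.03489 L.
At equivalence the base is fully converted to C2H5NH3+; total volume = 0.07430 L, so [C2H5NH3+] = 0.003727/0.07430 = 0.05015 M.
Ka(C2H5NH3+) = Kw/Kb = 1.0e-14 / 6.4 x 10^-4 = 1.56e-11.
[H^+] = sqrt(Ka x [C2H5NH3+]) = sqrt(1.56e-11 x 0.05015) = 8.85e-7 M.
pH = -log(8.85e-7) = 6.05.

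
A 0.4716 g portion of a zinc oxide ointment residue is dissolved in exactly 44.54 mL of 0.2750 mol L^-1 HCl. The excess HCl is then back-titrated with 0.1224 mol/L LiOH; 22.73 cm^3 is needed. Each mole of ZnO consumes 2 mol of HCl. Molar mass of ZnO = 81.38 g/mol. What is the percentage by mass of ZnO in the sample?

Total n(HCl) added = 0.2750 x 0.04454 = 0.01225 mol.
n(LiOH) used = 0.1224 x 0.02273 = 0.002782 mol, which equals the excess n(HCl).
So n(HCl) consumed by the sample = 0.01225 - 0.002782 = 0.009466 mol.
n(ZnO) = 0.009466 / 2 = 0.004733 mol.
mass ZnO = 0.004733 x 81.38 = 0.3852 g, so %ZnO = 0.3852/0.4716 x 100 = 81.7%.

81.7%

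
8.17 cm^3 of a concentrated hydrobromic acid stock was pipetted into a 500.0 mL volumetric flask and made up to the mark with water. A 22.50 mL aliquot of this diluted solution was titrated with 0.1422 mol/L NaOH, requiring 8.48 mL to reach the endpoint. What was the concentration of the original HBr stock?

n(NaOH) = 0.1422 x 0.008480 = 0.001206 mol.
n(HBr) in the aliquot = 0.001206 mol.
[diluted HBr] = 0.001206 / 0.02250 = 0.05359 M.
Dilution factor = 500.0/8.170 = 61.20, so [stock] = 0.05359 x 61.20 = 3.28 M.

3.28 M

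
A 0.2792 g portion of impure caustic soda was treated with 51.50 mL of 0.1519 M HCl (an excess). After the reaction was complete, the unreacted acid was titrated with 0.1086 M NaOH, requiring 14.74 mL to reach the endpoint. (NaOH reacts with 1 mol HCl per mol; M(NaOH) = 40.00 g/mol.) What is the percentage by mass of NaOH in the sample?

89.1%

Total n(HCl) added = 0.1519 x 0.05150 = 0.007823 mol.
n(NaOH) used = 0.1086 x 0.01474 = 0.001601 mol, which equals the excess n(HCl).
So n(HCl) consumed by the sample = 0.007823 - 0.001601 = 0.006222 mol.
n(NaOH) = 0.006222 / 1 = 0.006222 mol.
mass NaOH = 0.006222 x 40.00 = 0.2489 g, so %NaOH = 0.2489/0.2792 x 100 = 89.1%.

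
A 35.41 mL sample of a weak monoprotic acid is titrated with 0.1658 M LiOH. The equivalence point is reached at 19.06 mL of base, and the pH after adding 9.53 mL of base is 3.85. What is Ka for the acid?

1.4 x 10^-4

9.53 mL is half of the equivalence volume, so this is the half-equivalence point where [HA] = [A^-].
At half-equivalence pH = pKa, so pKa = 3.85.
Ka = 10^(-3.85) = 1.4 x 10^-4.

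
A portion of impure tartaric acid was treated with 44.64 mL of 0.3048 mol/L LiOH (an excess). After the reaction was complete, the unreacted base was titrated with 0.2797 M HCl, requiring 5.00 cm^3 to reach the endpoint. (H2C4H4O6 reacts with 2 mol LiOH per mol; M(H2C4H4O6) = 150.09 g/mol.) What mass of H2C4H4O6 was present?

Total n(LiOH) added = 0.3048 x 0.04464 = 0.01361 mol.
n(HCl) used = 0.2797 x 0.005000 = 0.001399 mol, which equals the excess n(LiOH).
So n(LiOH) consumed by the sample = 0.01361 - 0.001399 = 0.01221 mol.
n(H2C4H4O6) = 0.01221 / 2 = 0.006104 mol.
mass = 0.006104 mol x 150.09 g/mol = 0.916 g.

0.916 g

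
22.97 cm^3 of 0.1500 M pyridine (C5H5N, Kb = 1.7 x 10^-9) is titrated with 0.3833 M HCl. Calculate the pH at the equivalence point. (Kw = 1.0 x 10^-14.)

n(C5H5N) = 0.1500 x 0.02297 = 0.003445 mol; V(HCl) at equivalence = 0.003445/0.3833 = 0.008989 L.
At equivalence the base is fully converted to C5H5NH+; total volume = 0.03196 L, so [C5H5NH+] = 0.003445/0.03196 = 0.1078 M.
Ka(C5H5NH+) = Kw/Kb = 1.0e-14 / 1.7 x 10^-9 = 5.88e-6.
[H^+] = sqrt(Ka x [C5H5NH+]) = sqrt(5.88e-6 x 0.1078) = 0.000796 M.
pH = -log(0.000796) = 3.10.

3.10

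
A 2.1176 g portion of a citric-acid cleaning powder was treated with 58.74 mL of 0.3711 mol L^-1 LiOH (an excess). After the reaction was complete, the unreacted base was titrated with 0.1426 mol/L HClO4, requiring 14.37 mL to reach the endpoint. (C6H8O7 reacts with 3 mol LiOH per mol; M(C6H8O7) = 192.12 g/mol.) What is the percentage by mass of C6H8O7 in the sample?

Total n(LiOH) added = 0.3711 x 0.05874 = 0.02180 mol.
n(HClO4) used = 0.1426 x 0.01437 = 0.002049 mol, which equals the excess n(LiOH).
So n(LiOH) consumed by the sample = 0.02180 - 0.002049 = 0.01975 mol.
n(C6H8O7) = 0.01975 / 3 = 0.006583 mol.
mass C6H8O7 = 0.006583 x 192.12 = 1.265 g, so %C6H8O7 = 1.265/2.1176 x 100 = 59.7%.

59.7%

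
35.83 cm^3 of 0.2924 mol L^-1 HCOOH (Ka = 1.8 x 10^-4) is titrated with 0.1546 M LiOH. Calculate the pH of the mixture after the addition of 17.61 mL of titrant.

3.29

Initial n(HCOOH) = 0.2924 x 0.03583 = 0.01048 mol.
n(LiOH) added = 0.1546 x 0.01761 = 0.002723 mol, converting that many moles of HCOOH to HCOO-.
Remaining n(HCOOH) = 0.007754 mol; n(HCOO-) = 0.002723 mol.
By Henderson-Hasselbalch, pH = pKa + log([A^-]/[HA]) = 3.74 + log(0.002723/0.007754) = 3.74 + (-0.45) = 3.29.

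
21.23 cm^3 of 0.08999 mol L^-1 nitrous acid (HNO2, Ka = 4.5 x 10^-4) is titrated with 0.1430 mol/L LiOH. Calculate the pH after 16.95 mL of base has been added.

12.13

n(acid) = 0.08999 x 0.02123 = 0.001910 mol; n(LiOH) added = 0.1430 x 0.01695 = 0.002424 mol.
Base is in excess by 0.002424 - 0.001910 = 0.0005134 mol in a total volume of 0.03818 L.
[OH^-] = 0.0005134/0.03818 = 0.01345 M, so pOH = 1.87 and pH = 14.00 - 1.87 = 12.13.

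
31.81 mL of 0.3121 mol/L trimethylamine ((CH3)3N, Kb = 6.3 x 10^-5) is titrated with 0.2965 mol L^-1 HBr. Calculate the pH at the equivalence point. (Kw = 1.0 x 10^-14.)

n((CH3)3N) = 0.3121 x 0.03181 = 0.009928 mol; V(HBr) at equivalence = 0.009928/0.2965 = 0.03348 L.
At equivalence the base is fully converted to (CH3)3NH+; total volume = 0.06529 L, so [(CH3)3NH+] = 0.009928/0.06529 = 0.1521 M.
Ka((CH3)3NH+) = Kw/Kb = 1.0e-14 / 6.3 x 10^-5 = 1.59e-10.
[H^+] = sqrt(Ka x [(CH3)3NH+]) = sqrt(1.59e-10 x 0.1521) = 4.91e-6 M.
pH = -log(4.91e-6) = 5.31.

5.31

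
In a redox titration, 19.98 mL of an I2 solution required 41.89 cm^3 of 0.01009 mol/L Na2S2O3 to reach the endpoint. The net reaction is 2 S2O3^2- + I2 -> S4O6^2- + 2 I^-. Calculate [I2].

0.0106 M

n(Na2S2O3) = 0.01009 x 0.04189 = 0.0004227 mol.
From the balanced equation, 2 mol Na2S2O3 reacts with 1 mol I2, so n(I2) = 0.0004227 x 1/2 = 0.0002113 mol.
[I2] = 0.0002113 / 0.01998 L = 0.0106 M.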